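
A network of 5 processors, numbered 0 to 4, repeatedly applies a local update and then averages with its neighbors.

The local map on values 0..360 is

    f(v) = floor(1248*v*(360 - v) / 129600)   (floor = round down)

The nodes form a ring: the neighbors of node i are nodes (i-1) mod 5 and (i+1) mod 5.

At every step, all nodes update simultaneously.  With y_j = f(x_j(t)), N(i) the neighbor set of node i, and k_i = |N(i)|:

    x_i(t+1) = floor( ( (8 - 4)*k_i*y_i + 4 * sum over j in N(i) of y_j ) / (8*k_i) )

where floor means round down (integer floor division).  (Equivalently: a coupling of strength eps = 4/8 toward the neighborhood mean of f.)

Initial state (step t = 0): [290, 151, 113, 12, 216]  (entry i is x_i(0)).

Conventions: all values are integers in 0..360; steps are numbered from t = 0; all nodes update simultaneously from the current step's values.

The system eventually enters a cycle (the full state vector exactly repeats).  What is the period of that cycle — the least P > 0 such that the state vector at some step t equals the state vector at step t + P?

Answer: 4
Key observation: The state at step 10, [310, 310, 310, 310, 310], reappears at step 14 — and no state repeats earlier — so the cycle the system enters has period 4.

Derivation:
t=0: [290, 151, 113, 12, 216]
t=1: [248, 267, 219, 161, 208]
t=2: [269, 260, 285, 304, 295]
t=3: [226, 235, 205, 178, 191]
t=4: [293, 290, 300, 309, 305]
t=5: [183, 188, 173, 159, 165]
t=6: [310, 311, 310, 308, 309]
t=7: [148, 147, 149, 152, 151]
t=8: [302, 301, 302, 303, 303]
t=9: [168, 169, 168, 166, 166]
t=10: [310, 310, 310, 310, 310]
t=11: [149, 149, 149, 149, 149]
t=12: [302, 302, 302, 302, 302]
t=13: [168, 168, 168, 168, 168]
t=14: [310, 310, 310, 310, 310]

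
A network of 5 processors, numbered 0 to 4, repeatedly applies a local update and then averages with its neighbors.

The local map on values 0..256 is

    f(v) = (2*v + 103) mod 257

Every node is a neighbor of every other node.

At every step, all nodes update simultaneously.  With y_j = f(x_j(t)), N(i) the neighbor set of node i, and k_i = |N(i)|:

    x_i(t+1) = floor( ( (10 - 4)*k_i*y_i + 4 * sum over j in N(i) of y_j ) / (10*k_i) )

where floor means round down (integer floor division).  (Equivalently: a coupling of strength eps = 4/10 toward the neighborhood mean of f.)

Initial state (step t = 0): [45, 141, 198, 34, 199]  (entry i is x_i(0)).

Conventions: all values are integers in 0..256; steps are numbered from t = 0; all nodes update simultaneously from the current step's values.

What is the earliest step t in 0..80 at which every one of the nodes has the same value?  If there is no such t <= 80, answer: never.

Simulating step by step:
t=0: [45, 141, 198, 34, 199]  (not all equal)
t=1: [194, 161, 218, 183, 219]  (not all equal)
t=2: [183, 150, 79, 172, 80]  (not all equal)
t=3: [161, 128, 57, 150, 58]  (not all equal)
t=4: [169, 136, 193, 158, 194]  (not all equal)
t=5: [185, 152, 209, 174, 210]  (not all equal)
t=6: [165, 132, 61, 154, 62]  (not all equal)
t=7: [177, 144, 201, 166, 202]  (not all equal)
t=8: [201, 168, 225, 190, 226]  (not all equal)
t=9: [197, 164, 93, 186, 94]  (not all equal)
t=10: [189, 156, 85, 178, 86]  (not all equal)
t=11: [173, 140, 69, 162, 70]  (not all equal)
t=12: [193, 160, 217, 182, 218]  (not all equal)
t=13: [181, 148, 77, 170, 78]  (not all equal)
t=14: [157, 124, 53, 146, 54]  (not all equal)
t=15: [161, 128, 185, 150, 186]  (not all equal)
t=16: [169, 136, 193, 158, 194]  (not all equal)

Answer: never
Key observation: The state at step 4 reappears at step 16 — the system is in a cycle of period 12 from step 4 on.  No step 0..16 is synchronized, and the cycle repeats forever, so no step up to 80 (or ever) has all nodes equal.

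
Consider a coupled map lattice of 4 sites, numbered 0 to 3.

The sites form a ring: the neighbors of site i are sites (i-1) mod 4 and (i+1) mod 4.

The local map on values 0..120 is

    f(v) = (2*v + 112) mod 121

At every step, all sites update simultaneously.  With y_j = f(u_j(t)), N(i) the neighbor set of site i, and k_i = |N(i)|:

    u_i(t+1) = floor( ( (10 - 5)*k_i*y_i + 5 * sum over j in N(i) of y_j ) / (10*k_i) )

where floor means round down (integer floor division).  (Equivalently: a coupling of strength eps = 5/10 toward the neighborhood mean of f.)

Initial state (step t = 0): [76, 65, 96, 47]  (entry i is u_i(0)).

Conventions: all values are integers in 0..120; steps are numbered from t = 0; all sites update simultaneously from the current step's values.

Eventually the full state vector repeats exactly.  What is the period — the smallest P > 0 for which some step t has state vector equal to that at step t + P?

Simulating step by step:
t=0: [76, 65, 96, 47]
t=1: [32, 21, 52, 63]
t=2: [65, 54, 85, 96]
t=3: [40, 59, 60, 41]
t=4: [81, 100, 101, 82]
t=5: [42, 61, 62, 43]
t=6: [85, 104, 105, 86]
t=7: [50, 69, 70, 51]
t=8: [70, 29, 30, 71]
t=9: [20, 39, 40, 21]
t=10: [41, 60, 61, 42]
t=11: [83, 102, 103, 84]
t=12: [46, 65, 66, 47]
t=13: [62, 21, 22, 63]
t=14: [95, 54, 55, 96]
t=15: [70, 89, 90, 71]
t=16: [20, 39, 40, 21]

Answer: 7
Key observation: The state at step 9, [20, 39, 40, 21], reappears at step 16 — and no state repeats earlier — so the cycle the system enters has period 7.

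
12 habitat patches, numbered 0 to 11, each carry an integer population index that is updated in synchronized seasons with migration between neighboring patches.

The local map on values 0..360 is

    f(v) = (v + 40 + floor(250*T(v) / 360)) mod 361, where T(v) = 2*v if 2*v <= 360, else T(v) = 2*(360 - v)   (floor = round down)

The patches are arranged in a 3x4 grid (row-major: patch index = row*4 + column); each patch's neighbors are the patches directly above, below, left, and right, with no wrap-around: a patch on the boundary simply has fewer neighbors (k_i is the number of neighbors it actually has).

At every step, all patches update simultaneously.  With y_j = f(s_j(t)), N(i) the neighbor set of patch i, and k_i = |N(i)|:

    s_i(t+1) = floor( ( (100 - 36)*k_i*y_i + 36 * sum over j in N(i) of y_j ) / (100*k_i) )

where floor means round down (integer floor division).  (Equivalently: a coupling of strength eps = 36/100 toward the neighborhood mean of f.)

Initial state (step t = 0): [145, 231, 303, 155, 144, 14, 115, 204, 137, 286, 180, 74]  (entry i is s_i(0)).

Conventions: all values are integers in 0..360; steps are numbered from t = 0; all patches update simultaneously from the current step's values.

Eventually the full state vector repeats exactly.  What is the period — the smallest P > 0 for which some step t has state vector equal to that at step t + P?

Simulating step by step:
t=0: [145, 231, 303, 155, 144, 14, 115, 204, 137, 286, 180, 74]
t=1: [36, 76, 93, 60, 27, 91, 231, 132, 20, 65, 141, 175]
t=2: [139, 218, 226, 228, 122, 219, 136, 271, 109, 167, 55, 128]
t=3: [83, 83, 80, 87, 260, 104, 40, 99, 265, 116, 160, 264]
t=4: [209, 243, 222, 249, 121, 253, 163, 231, 118, 253, 102, 109]
t=5: [136, 86, 86, 85, 270, 101, 92, 110, 279, 133, 234, 258]
t=6: [59, 220, 246, 253, 89, 263, 248, 262, 122, 281, 139, 120]
t=7: [177, 100, 83, 80, 231, 93, 74, 107, 269, 94, 64, 224]
t=8: [130, 250, 239, 243, 109, 243, 227, 253, 110, 232, 191, 145]
t=9: [292, 114, 85, 83, 280, 104, 89, 75, 263, 115, 90, 49]
t=10: [110, 271, 251, 235, 96, 269, 251, 217, 117, 275, 249, 185]
t=11: [254, 101, 80, 87, 255, 91, 81, 93, 265, 103, 83, 100]
t=12: [116, 248, 239, 246, 100, 243, 238, 258, 113, 251, 247, 267]
t=13: [267, 110, 85, 82, 263, 101, 84, 79, 262, 108, 81, 76]
t=14: [116, 265, 248, 235, 100, 262, 242, 229, 116, 261, 240, 224]
t=15: [266, 105, 82, 86, 263, 95, 83, 88, 266, 106, 84, 89]
t=16: [113, 254, 243, 244, 98, 250, 241, 248, 114, 257, 247, 249]
t=17: [261, 108, 83, 83, 259, 98, 84, 82, 263, 107, 82, 82]
t=18: [116, 261, 245, 237, 101, 257, 241, 235, 115, 259, 242, 235]
t=19: [267, 106, 82, 85, 265, 97, 84, 86, 265, 107, 83, 86]
t=20: [114, 257, 243, 241, 98, 254, 242, 244, 114, 258, 245, 243]
t=21: [263, 107, 83, 84, 259, 97, 83, 84, 263, 106, 82, 83]
t=22: [115, 259, 245, 239, 100, 254, 240, 239, 115, 257, 242, 237]
t=23: [265, 107, 83, 85, 262, 98, 84, 85, 265, 107, 83, 85]
t=24: [114, 259, 245, 242, 100, 256, 242, 242, 114, 259, 245, 242]
t=25: [263, 106, 82, 83, 262, 97, 83, 84, 263, 106, 82, 83]
t=26: [115, 257, 242, 237, 100, 254, 240, 239, 115, 257, 242, 237]
t=27: [265, 107, 83, 85, 262, 98, 84, 85, 265, 107, 83, 85]

Answer: 4
Key observation: The state at step 23, [265, 107, 83, 85, 262, 98, 84, 85, 265, 107, 83, 85], reappears at step 27 — and no state repeats earlier — so the cycle the system enters has period 4.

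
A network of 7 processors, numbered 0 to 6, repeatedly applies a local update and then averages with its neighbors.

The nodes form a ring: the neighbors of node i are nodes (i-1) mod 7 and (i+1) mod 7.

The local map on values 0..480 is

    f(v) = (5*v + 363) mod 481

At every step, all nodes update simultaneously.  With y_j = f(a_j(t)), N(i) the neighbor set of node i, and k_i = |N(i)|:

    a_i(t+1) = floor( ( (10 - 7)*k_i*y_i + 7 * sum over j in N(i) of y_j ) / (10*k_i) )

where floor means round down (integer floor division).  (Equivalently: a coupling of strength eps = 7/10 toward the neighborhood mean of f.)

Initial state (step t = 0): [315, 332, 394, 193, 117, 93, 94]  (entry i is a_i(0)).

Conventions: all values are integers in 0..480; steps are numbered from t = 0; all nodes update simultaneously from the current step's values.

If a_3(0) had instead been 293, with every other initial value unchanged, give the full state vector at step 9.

Simulating step by step:
t=0: [315, 332, 394, 293, 117, 93, 94]
t=1: [162, 177, 292, 422, 396, 390, 231]
t=2: [189, 292, 237, 300, 285, 289, 232]
t=3: [264, 271, 311, 283, 378, 258, 272]
t=4: [266, 332, 356, 381, 289, 276, 241]
t=5: [153, 193, 220, 307, 334, 261, 230]
t=6: [202, 174, 293, 181, 270, 130, 157]
t=7: [283, 359, 317, 321, 205, 174, 217]
t=8: [184, 195, 104, 170, 238, 232, 213]
t=9: [391, 365, 340, 254, 148, 225, 280]

Answer: [391, 365, 340, 254, 148, 225, 280]
Key observation: This trace re-runs the system from the modified initial state.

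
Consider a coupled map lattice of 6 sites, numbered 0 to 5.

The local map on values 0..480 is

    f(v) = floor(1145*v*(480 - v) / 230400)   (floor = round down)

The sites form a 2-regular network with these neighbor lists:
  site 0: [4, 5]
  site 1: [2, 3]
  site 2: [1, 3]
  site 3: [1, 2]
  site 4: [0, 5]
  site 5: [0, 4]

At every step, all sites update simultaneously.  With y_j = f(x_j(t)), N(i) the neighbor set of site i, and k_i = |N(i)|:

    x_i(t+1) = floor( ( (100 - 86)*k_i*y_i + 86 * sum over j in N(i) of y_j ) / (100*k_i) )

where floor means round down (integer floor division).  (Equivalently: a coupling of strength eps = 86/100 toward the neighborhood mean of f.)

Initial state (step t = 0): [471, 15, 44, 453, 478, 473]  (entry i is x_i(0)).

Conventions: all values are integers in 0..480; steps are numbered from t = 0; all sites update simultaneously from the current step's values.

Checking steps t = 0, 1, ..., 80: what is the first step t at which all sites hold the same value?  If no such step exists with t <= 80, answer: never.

Answer: 8
Key observation: Synchronization is absorbing here: once all sites are equal they stay equal, and step 8 is the first all-equal step.

Derivation:
t=0: [471, 15, 44, 453, 478, 473]  (not all equal)
t=1: [11, 71, 53, 63, 16, 12]  (not all equal)
t=2: [30, 124, 133, 128, 27, 30]  (not all equal)
t=3: [63, 225, 222, 223, 66, 63]  (not all equal)
t=4: [132, 284, 284, 284, 130, 132]  (not all equal)
t=5: [227, 276, 276, 276, 227, 227]  (not all equal)
t=6: [285, 279, 279, 279, 285, 285]  (not all equal)
t=7: [276, 278, 278, 278, 276, 276]  (not all equal)
t=8: [279, 279, 279, 279, 279, 279]  (all equal)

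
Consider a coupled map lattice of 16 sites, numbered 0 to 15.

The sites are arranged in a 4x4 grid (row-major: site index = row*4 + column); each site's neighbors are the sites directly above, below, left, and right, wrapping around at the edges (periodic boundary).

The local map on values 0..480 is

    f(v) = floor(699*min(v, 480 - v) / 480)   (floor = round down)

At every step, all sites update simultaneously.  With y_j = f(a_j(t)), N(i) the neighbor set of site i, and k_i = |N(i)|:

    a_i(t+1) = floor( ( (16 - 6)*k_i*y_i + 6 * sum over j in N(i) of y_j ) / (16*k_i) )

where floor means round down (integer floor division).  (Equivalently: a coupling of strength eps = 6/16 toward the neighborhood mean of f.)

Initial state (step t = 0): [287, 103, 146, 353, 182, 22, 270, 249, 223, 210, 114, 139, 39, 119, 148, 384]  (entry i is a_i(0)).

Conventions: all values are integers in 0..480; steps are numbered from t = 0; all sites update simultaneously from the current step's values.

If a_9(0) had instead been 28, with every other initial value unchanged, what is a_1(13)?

Simulating step by step:
t=0: [287, 103, 146, 353, 182, 22, 270, 249, 223, 28, 114, 139, 39, 119, 148, 384]
t=1: [236, 158, 212, 205, 256, 91, 260, 299, 255, 90, 175, 216, 120, 151, 199, 148]
t=2: [310, 237, 299, 292, 303, 176, 289, 282, 292, 169, 257, 295, 212, 214, 274, 235]
t=3: [265, 316, 276, 277, 260, 265, 279, 280, 271, 262, 304, 283, 302, 306, 303, 321]
t=4: [299, 259, 287, 290, 314, 305, 290, 293, 300, 303, 268, 280, 265, 258, 257, 247]
t=5: [272, 305, 287, 280, 249, 261, 277, 271, 267, 268, 300, 292, 306, 315, 319, 324]
t=6: [295, 265, 276, 286, 325, 310, 293, 302, 303, 298, 267, 274, 259, 248, 240, 240]
t=7: [275, 303, 299, 286, 237, 255, 274, 262, 264, 273, 304, 297, 314, 327, 339, 335]
t=8: [291, 264, 262, 278, 333, 317, 295, 309, 304, 293, 260, 269, 248, 232, 217, 225]
t=9: [280, 305, 309, 293, 229, 248, 273, 257, 265, 277, 309, 299, 322, 326, 319, 321]
t=10: [283, 261, 255, 272, 326, 321, 296, 312, 300, 289, 258, 269, 243, 234, 235, 238]
t=11: [290, 309, 319, 301, 235, 246, 272, 255, 271, 282, 313, 302, 331, 332, 339, 337]
t=12: [272, 255, 241, 260, 330, 323, 296, 313, 293, 283, 250, 263, 229, 224, 212, 218]
t=13: [301, 317, 332, 313, 234, 245, 274, 256, 278, 287, 319, 306, 322, 321, 316, 317]

Answer: a_1(13) = 317
Key observation: This trace re-runs the system from the modified initial state.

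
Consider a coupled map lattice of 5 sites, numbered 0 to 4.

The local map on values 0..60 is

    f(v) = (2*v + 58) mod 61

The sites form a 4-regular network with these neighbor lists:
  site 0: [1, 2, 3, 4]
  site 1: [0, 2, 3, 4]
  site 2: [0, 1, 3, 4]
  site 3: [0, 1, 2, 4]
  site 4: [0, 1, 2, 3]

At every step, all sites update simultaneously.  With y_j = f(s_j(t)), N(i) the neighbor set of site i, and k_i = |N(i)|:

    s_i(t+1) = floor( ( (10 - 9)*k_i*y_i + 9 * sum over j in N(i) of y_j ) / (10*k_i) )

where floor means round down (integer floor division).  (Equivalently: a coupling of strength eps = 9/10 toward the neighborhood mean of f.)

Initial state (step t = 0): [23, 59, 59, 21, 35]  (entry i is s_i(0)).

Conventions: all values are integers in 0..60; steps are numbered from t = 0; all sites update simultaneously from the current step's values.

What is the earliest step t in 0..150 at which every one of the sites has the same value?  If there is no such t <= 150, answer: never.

Simulating step by step:
t=0: [23, 59, 59, 21, 35]  (not all equal)
t=1: [38, 37, 37, 39, 43]  (not all equal)
t=2: [13, 14, 14, 13, 12]  (not all equal)
t=3: [23, 23, 23, 23, 23]  (all equal)

Answer: 3
Key observation: Synchronization is absorbing here: once all sites are equal they stay equal, and step 3 is the first all-equal step.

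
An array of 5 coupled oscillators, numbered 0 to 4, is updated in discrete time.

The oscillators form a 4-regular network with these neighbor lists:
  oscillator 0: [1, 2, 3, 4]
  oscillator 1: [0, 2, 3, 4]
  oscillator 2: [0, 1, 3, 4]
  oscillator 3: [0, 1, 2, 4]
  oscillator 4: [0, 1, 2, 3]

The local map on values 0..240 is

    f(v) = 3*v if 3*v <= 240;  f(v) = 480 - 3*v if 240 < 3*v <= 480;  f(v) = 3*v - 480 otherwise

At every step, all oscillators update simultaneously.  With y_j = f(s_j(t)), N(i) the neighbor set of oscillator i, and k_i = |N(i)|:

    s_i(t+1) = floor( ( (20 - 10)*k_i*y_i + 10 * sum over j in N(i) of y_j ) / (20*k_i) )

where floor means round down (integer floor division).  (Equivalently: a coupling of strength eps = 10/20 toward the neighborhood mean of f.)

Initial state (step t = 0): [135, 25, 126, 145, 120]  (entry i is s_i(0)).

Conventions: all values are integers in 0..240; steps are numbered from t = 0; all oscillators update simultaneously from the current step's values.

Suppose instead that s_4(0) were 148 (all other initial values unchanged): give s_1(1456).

Answer: s_1(1456) = 178
Key observation: The state at step 25, [58, 58, 63, 61, 61], reappears at step 27: the system is in a cycle of period 2 from step 25 on.  Therefore the state at step 1456 equals the state at step 25 + ((1456 - 25) mod 2) = 26, which is [178, 178, 183, 181, 181].

Derivation:
t=0: [135, 25, 126, 145, 148]
t=1: [69, 69, 79, 58, 55]
t=2: [201, 201, 212, 189, 185]
t=3: [116, 116, 129, 103, 98]
t=4: [138, 138, 124, 153, 159]
t=5: [57, 57, 73, 40, 34]
t=6: [162, 162, 180, 142, 136]
t=7: [27, 27, 47, 45, 51]
t=8: [104, 104, 126, 124, 131]
t=9: [142, 142, 117, 119, 111]
t=10: [83, 83, 111, 109, 118]
t=11: [197, 197, 166, 168, 158]
t=12: [75, 75, 40, 42, 36]
t=13: [184, 184, 145, 147, 141]
t=14: [62, 62, 52, 50, 57]
t=15: [175, 175, 164, 162, 170]
t=16: [34, 34, 21, 19, 28]
t=17: [89, 89, 74, 72, 82]
t=18: [217, 217, 220, 218, 225]
t=19: [175, 175, 178, 176, 184]
t=20: [49, 49, 53, 51, 60]
t=21: [153, 153, 157, 155, 165]
t=22: [18, 18, 13, 15, 15]
t=23: [49, 49, 44, 46, 46]
t=24: [142, 142, 137, 139, 139]
t=25: [58, 58, 63, 61, 61]
t=26: [178, 178, 183, 181, 181]
t=27: [58, 58, 63, 61, 61]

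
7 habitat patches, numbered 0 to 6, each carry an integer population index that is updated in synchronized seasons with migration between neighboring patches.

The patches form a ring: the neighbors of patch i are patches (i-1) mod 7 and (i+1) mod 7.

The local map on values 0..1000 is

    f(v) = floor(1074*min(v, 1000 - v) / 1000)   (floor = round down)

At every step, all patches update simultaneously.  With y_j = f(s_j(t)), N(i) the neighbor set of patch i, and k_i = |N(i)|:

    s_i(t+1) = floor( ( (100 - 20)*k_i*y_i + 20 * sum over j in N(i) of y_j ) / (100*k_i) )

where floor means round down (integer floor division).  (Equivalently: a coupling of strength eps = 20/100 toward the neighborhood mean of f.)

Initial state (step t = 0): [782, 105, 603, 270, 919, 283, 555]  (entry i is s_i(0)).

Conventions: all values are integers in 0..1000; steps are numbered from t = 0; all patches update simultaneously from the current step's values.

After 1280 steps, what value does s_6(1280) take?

Answer: s_6(1280) = 498
Key observation: The state at step 38, [500, 500, 500, 500, 501, 501, 500], reappears at step 46: the system is in a cycle of period 8 from step 38 on.  Therefore the state at step 1280 equals the state at step 38 + ((1280 - 38) mod 8) = 40, which is [497, 497, 497, 498, 498, 498, 498].

Derivation:
t=0: [782, 105, 603, 270, 919, 283, 555]
t=1: [246, 155, 380, 282, 128, 298, 435]
t=2: [274, 200, 373, 296, 171, 316, 432]
t=3: [302, 240, 373, 311, 212, 335, 433]
t=4: [331, 278, 379, 329, 250, 356, 440]
t=5: [361, 314, 390, 349, 287, 379, 451]
t=6: [391, 350, 405, 371, 324, 404, 466]
t=7: [422, 385, 424, 396, 360, 431, 485]
t=8: [455, 421, 447, 424, 397, 460, 507]
t=9: [488, 458, 474, 454, 435, 490, 521]
t=10: [519, 496, 505, 487, 474, 518, 516]
t=11: [517, 530, 530, 522, 511, 516, 518]
t=12: [516, 505, 504, 513, 523, 519, 517]
t=13: [520, 529, 531, 522, 513, 515, 517]
t=14: [514, 505, 504, 513, 521, 520, 517]
t=15: [521, 530, 531, 523, 515, 515, 518]
t=16: [513, 504, 504, 511, 519, 519, 517]
t=17: [523, 531, 531, 524, 516, 516, 518]
t=18: [511, 503, 503, 511, 518, 518, 516]
t=19: [525, 532, 532, 525, 517, 517, 519]
t=20: [509, 502, 502, 510, 517, 517, 515]
t=21: [527, 533, 533, 526, 518, 518, 520]
t=22: [508, 501, 501, 509, 516, 516, 514]
t=23: [528, 534, 534, 527, 519, 519, 521]
t=24: [506, 500, 500, 508, 515, 515, 513]
t=25: [530, 536, 536, 528, 520, 520, 523]
t=26: [504, 498, 498, 506, 514, 514, 511]
t=27: [531, 533, 533, 529, 521, 521, 525]
t=28: [503, 501, 501, 505, 513, 513, 509]
t=29: [532, 534, 534, 530, 523, 523, 527]
t=30: [502, 500, 500, 504, 511, 511, 507]
t=31: [533, 536, 536, 531, 525, 525, 529]
t=32: [501, 498, 498, 503, 509, 509, 505]
t=33: [534, 534, 533, 532, 527, 527, 531]
t=34: [500, 500, 501, 502, 507, 507, 503]
t=35: [536, 536, 535, 533, 529, 529, 533]
t=36: [498, 498, 499, 501, 504, 504, 501]
t=37: [534, 534, 534, 534, 532, 532, 534]
t=38: [500, 500, 500, 500, 501, 501, 500]
t=39: [537, 537, 537, 536, 535, 535, 536]
t=40: [497, 497, 497, 498, 498, 498, 498]
t=41: [533, 533, 533, 533, 534, 534, 533]
t=42: [501, 501, 501, 500, 500, 500, 500]
t=43: [535, 535, 535, 536, 537, 537, 536]
t=44: [498, 499, 498, 498, 497, 497, 498]
t=45: [534, 534, 534, 533, 533, 533, 533]
t=46: [500, 500, 500, 500, 501, 501, 500]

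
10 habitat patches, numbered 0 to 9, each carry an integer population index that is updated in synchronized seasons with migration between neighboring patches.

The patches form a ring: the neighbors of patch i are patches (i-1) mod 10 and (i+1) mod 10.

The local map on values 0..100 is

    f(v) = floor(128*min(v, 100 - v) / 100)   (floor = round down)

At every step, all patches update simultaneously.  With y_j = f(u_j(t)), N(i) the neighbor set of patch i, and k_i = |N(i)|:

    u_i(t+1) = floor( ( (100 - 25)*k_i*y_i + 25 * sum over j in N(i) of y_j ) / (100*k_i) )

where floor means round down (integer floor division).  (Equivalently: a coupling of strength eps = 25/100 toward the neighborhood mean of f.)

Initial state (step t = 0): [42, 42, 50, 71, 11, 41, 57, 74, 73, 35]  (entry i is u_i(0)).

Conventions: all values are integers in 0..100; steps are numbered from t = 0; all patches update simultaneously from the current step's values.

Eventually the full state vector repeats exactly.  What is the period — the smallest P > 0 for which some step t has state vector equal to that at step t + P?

Simulating step by step:
t=0: [42, 42, 50, 71, 11, 41, 57, 74, 73, 35]
t=1: [51, 54, 59, 37, 21, 47, 51, 35, 35, 43]
t=2: [60, 57, 52, 45, 32, 56, 59, 46, 45, 54]
t=3: [52, 55, 59, 55, 44, 53, 53, 57, 57, 57]
t=4: [59, 56, 53, 56, 56, 59, 59, 55, 55, 55]
t=5: [53, 56, 59, 56, 55, 52, 52, 56, 57, 56]
t=6: [59, 56, 53, 55, 57, 60, 60, 56, 55, 56]
t=7: [53, 56, 59, 57, 54, 51, 51, 55, 56, 55]
t=8: [59, 56, 52, 55, 58, 61, 61, 57, 56, 57]
t=9: [52, 56, 59, 57, 53, 49, 49, 54, 55, 54]
t=10: [60, 56, 52, 55, 59, 61, 61, 58, 57, 58]
t=11: [51, 56, 59, 56, 52, 49, 49, 52, 54, 53]
t=12: [61, 56, 53, 56, 60, 61, 61, 60, 58, 60]
t=13: [50, 55, 59, 55, 51, 49, 49, 51, 52, 51]
t=14: [62, 57, 53, 57, 61, 62, 62, 61, 61, 62]
t=15: [48, 54, 58, 54, 49, 48, 48, 48, 48, 48]
t=16: [60, 57, 54, 57, 61, 61, 61, 61, 61, 61]
t=17: [51, 54, 57, 54, 49, 49, 49, 49, 49, 49]
t=18: [61, 58, 55, 58, 61, 62, 62, 62, 62, 62]
t=19: [49, 53, 56, 53, 49, 48, 48, 48, 48, 48]
t=20: [61, 59, 57, 59, 61, 61, 61, 61, 61, 61]
t=21: [49, 52, 54, 52, 49, 49, 49, 49, 49, 49]
t=22: [61, 60, 58, 60, 61, 62, 62, 62, 62, 62]
t=23: [49, 51, 52, 51, 49, 48, 48, 48, 48, 48]
t=24: [61, 61, 61, 61, 61, 61, 61, 61, 61, 61]
t=25: [49, 49, 49, 49, 49, 49, 49, 49, 49, 49]
t=26: [62, 62, 62, 62, 62, 62, 62, 62, 62, 62]
t=27: [48, 48, 48, 48, 48, 48, 48, 48, 48, 48]
t=28: [61, 61, 61, 61, 61, 61, 61, 61, 61, 61]

Answer: 4
Key observation: The state at step 24, [61, 61, 61, 61, 61, 61, 61, 61, 61, 61], reappears at step 28 — and no state repeats earlier — so the cycle the system enters has period 4.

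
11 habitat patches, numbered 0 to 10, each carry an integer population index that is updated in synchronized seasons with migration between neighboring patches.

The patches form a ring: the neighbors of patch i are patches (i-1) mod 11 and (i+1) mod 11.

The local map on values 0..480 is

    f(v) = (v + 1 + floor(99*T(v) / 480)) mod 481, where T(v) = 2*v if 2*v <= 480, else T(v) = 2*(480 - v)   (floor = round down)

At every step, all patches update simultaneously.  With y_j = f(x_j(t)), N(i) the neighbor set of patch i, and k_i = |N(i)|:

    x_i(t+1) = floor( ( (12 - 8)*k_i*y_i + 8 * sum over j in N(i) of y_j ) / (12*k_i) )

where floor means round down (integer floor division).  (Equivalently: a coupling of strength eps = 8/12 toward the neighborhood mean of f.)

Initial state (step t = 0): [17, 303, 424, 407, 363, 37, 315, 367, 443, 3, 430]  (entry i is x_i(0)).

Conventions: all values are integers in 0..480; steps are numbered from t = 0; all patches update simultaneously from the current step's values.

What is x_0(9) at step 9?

Answer: x_0(9) = 478

Derivation:
t=0: [17, 303, 424, 407, 363, 37, 315, 367, 443, 3, 430]
t=1: [284, 283, 421, 432, 301, 283, 283, 419, 292, 305, 160]
t=2: [319, 392, 421, 424, 397, 368, 391, 393, 397, 325, 323]
t=3: [401, 420, 441, 442, 431, 425, 424, 429, 416, 403, 387]
t=4: [435, 445, 453, 456, 452, 449, 449, 447, 443, 434, 431]
t=5: [455, 459, 463, 465, 464, 462, 461, 460, 457, 454, 453]
t=6: [466, 468, 470, 471, 471, 470, 469, 468, 467, 465, 465]
t=7: [472, 473, 474, 475, 475, 474, 474, 473, 472, 472, 472]
t=8: [476, 476, 477, 477, 477, 477, 476, 476, 476, 476, 476]
t=9: [478, 478, 478, 479, 479, 478, 478, 478, 478, 478, 478]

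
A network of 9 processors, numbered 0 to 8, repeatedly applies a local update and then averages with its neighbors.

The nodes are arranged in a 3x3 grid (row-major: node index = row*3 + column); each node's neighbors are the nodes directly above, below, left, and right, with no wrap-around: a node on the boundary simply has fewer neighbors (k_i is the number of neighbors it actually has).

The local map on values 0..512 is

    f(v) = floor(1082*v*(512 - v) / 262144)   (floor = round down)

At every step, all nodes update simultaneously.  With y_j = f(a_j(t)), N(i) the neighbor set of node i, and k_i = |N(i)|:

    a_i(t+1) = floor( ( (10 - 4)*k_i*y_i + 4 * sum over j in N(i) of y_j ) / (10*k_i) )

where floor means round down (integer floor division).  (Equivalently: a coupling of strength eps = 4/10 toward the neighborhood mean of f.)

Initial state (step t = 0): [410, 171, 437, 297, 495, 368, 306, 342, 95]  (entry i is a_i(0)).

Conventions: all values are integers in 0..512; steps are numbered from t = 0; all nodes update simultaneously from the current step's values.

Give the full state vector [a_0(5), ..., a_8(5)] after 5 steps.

Simulating step by step:
t=0: [410, 171, 437, 297, 495, 368, 306, 342, 95]
t=1: [203, 189, 172, 219, 116, 175, 256, 204, 189]
t=2: [257, 242, 243, 254, 215, 236, 266, 250, 251]
t=3: [269, 268, 268, 269, 265, 267, 270, 269, 269]
t=4: [269, 269, 269, 269, 269, 269, 269, 269, 269]
t=5: [269, 269, 269, 269, 269, 269, 269, 269, 269]

Answer: [269, 269, 269, 269, 269, 269, 269, 269, 269]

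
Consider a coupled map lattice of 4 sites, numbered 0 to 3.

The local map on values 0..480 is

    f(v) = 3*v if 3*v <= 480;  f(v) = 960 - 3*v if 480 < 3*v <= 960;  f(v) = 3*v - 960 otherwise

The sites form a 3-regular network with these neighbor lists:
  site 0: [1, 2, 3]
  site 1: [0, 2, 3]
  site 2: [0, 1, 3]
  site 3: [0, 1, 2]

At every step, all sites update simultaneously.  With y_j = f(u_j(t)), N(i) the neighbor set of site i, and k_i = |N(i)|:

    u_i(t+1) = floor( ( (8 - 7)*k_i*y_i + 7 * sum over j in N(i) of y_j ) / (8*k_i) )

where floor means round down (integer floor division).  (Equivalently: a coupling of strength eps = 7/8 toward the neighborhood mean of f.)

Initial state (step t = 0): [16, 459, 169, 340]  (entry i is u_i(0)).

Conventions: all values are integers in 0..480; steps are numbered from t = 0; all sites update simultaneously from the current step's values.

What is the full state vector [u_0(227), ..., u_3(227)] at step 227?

Answer: [168, 168, 168, 168]
Key observation: The state at step 9, [408, 408, 408, 408], reappears at step 13: the system is in a cycle of period 4 from step 9 on.  Therefore the state at step 227 equals the state at step 9 + ((227 - 9) mod 4) = 11, which is [168, 168, 168, 168].

Derivation:
t=0: [16, 459, 169, 340]
t=1: [277, 215, 209, 275]
t=2: [244, 213, 210, 243]
t=3: [285, 270, 268, 285]
t=4: [133, 125, 124, 133]
t=5: [384, 388, 388, 384]
t=6: [199, 197, 197, 199]
t=7: [366, 365, 365, 366]
t=8: [136, 136, 136, 136]
t=9: [408, 408, 408, 408]
t=10: [264, 264, 264, 264]
t=11: [168, 168, 168, 168]
t=12: [456, 456, 456, 456]
t=13: [408, 408, 408, 408]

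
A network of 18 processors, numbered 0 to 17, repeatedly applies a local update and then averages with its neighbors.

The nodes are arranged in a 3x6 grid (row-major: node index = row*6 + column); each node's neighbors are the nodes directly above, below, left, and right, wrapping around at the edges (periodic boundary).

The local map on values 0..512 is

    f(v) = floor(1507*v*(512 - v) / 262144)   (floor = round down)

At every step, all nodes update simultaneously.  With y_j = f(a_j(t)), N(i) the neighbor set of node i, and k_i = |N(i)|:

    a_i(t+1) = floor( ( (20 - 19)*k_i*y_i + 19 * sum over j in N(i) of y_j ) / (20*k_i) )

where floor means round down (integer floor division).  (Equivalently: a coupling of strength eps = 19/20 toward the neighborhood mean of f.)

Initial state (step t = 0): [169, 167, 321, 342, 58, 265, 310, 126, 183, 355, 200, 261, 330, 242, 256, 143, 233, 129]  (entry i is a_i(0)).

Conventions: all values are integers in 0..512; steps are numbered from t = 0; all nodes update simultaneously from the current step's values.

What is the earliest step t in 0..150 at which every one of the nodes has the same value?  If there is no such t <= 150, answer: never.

Simulating step by step:
t=0: [169, 167, 321, 342, 58, 265, 310, 126, 183, 355, 200, 261, 330, 242, 256, 143, 233, 129]  (not all equal)
t=1: [351, 334, 347, 284, 349, 290, 334, 349, 332, 334, 307, 345, 338, 334, 345, 348, 278, 363]  (not all equal)
t=2: [346, 330, 345, 333, 366, 325, 330, 340, 332, 350, 343, 344, 329, 334, 335, 352, 333, 350]  (not all equal)
t=3: [345, 335, 341, 322, 339, 324, 336, 343, 333, 334, 326, 337, 335, 341, 334, 336, 323, 341]  (not all equal)
t=4: [341, 333, 343, 338, 349, 336, 335, 338, 337, 344, 342, 342, 335, 338, 337, 345, 340, 344]  (not all equal)
t=5: [339, 336, 339, 331, 336, 332, 336, 339, 335, 335, 332, 336, 336, 339, 335, 335, 331, 336]  (not all equal)
t=6: [339, 337, 340, 339, 343, 338, 338, 338, 338, 341, 340, 340, 338, 338, 338, 341, 340, 341]  (not all equal)
t=7: [338, 337, 337, 334, 336, 335, 337, 338, 336, 336, 335, 336, 337, 338, 336, 336, 334, 336]  (not all equal)
t=8: [339, 338, 339, 339, 340, 338, 338, 338, 338, 339, 339, 339, 338, 338, 338, 339, 339, 339]  (not all equal)
t=9: [337, 337, 337, 336, 337, 336, 337, 338, 337, 337, 336, 337, 337, 338, 337, 337, 336, 337]  (not all equal)
t=10: [339, 338, 339, 339, 339, 339, 338, 338, 338, 339, 339, 339, 338, 338, 338, 339, 339, 339]  (not all equal)
t=11: [337, 337, 337, 337, 337, 337, 337, 338, 337, 337, 337, 337, 337, 338, 337, 337, 337, 337]  (not all equal)
t=12: [339, 338, 339, 339, 339, 339, 338, 338, 338, 339, 339, 339, 338, 338, 338, 339, 339, 339]  (not all equal)

Answer: never
Key observation: The state at step 10 reappears at step 12 — the system is in a cycle of period 2 from step 10 on.  No step 0..12 is synchronized, and the cycle repeats forever, so no step up to 150 (or ever) has all nodes equal.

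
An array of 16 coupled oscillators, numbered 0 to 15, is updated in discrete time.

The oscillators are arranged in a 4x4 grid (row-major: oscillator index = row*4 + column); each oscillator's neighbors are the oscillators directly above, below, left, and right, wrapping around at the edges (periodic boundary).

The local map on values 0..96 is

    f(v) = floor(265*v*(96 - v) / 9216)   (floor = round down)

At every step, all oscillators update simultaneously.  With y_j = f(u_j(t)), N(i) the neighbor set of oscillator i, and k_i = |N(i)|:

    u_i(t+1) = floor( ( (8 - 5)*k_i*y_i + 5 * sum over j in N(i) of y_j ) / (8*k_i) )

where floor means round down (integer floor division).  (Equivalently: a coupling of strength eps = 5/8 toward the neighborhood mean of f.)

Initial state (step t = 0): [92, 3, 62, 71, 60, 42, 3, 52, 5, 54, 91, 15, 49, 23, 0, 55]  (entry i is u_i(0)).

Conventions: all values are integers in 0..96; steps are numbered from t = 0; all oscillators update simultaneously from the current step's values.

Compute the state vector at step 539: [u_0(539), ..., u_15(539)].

Simulating step by step:
t=0: [92, 3, 62, 71, 60, 42, 3, 52, 5, 54, 91, 15, 49, 23, 0, 55]
t=1: [32, 31, 32, 50, 47, 46, 34, 48, 40, 46, 21, 36, 45, 39, 28, 47]
t=2: [61, 59, 58, 63, 64, 63, 59, 64, 64, 61, 54, 60, 63, 61, 56, 63]
t=3: [60, 61, 62, 59, 58, 60, 61, 59, 59, 60, 63, 60, 59, 61, 62, 60]
t=4: [62, 61, 60, 61, 62, 61, 60, 62, 62, 61, 60, 61, 61, 61, 60, 61]
t=5: [60, 61, 61, 60, 60, 61, 61, 60, 60, 61, 61, 60, 60, 61, 61, 61]
t=6: [61, 61, 61, 61, 61, 61, 61, 61, 61, 61, 61, 61, 61, 61, 61, 61]
t=7: [61, 61, 61, 61, 61, 61, 61, 61, 61, 61, 61, 61, 61, 61, 61, 61]

Answer: [61, 61, 61, 61, 61, 61, 61, 61, 61, 61, 61, 61, 61, 61, 61, 61]
Key observation: The state at step 6, [61, 61, 61, 61, 61, 61, 61, 61, 61, 61, 61, 61, 61, 61, 61, 61], reappears at step 7: the system is in a cycle of period 1 from step 6 on.  Therefore the state at step 539 equals the state at step 6 + ((539 - 6) mod 1) = 6, which is [61, 61, 61, 61, 61, 61, 61, 61, 61, 61, 61, 61, 61, 61, 61, 61].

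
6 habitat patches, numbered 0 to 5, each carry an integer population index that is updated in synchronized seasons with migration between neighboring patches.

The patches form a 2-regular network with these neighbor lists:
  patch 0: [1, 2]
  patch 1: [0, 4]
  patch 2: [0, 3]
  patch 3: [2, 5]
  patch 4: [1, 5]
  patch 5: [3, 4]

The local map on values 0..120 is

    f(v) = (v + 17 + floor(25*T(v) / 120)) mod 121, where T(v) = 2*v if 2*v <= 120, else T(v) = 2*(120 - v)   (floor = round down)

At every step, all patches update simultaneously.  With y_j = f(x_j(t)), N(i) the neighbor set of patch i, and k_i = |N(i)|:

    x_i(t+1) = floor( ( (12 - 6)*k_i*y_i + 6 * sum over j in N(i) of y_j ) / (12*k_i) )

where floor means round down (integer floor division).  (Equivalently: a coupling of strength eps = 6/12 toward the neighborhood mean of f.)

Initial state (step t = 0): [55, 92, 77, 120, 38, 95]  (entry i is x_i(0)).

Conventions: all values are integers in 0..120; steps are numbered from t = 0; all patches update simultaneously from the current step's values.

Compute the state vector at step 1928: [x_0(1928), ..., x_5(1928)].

Answer: [79, 79, 28, 6, 28, 6]
Key observation: The state at step 11, [68, 68, 94, 108, 94, 108], reappears at step 15: the system is in a cycle of period 4 from step 11 on.  Therefore the state at step 1928 equals the state at step 11 + ((1928 - 11) mod 4) = 12, which is [79, 79, 28, 6, 28, 6].

Derivation:
t=0: [55, 92, 77, 120, 38, 95]
t=1: [104, 101, 83, 36, 65, 22]
t=2: [32, 29, 76, 74, 65, 67]
t=3: [73, 70, 98, 109, 93, 106]
t=4: [82, 80, 31, 7, 28, 5]
t=5: [100, 99, 65, 34, 62, 32]
t=6: [28, 28, 69, 74, 67, 73]
t=7: [68, 68, 95, 109, 94, 108]
t=8: [79, 79, 29, 7, 28, 6]
t=9: [99, 98, 63, 33, 62, 33]
t=10: [28, 28, 68, 73, 68, 73]
t=11: [68, 68, 94, 108, 94, 108]
t=12: [79, 79, 28, 6, 28, 6]
t=13: [98, 98, 62, 32, 62, 32]
t=14: [28, 28, 67, 72, 67, 72]
t=15: [68, 68, 94, 108, 94, 108]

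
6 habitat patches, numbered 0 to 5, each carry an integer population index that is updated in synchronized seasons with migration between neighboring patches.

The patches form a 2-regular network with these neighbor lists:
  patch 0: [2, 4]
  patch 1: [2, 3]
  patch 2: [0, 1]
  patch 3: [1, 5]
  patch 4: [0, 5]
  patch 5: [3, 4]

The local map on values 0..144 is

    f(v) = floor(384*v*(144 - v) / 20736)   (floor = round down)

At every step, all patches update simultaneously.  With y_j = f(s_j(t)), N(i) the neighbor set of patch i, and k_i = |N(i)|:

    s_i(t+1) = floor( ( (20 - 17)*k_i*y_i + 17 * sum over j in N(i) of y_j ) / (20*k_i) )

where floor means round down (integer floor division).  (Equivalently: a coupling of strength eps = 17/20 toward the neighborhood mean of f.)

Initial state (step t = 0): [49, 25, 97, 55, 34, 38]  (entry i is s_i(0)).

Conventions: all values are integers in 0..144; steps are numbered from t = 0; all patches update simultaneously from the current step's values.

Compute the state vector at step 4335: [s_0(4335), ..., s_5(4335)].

Simulating step by step:
t=0: [49, 25, 97, 55, 34, 38]
t=1: [77, 82, 72, 68, 78, 78]
t=2: [95, 95, 94, 94, 95, 95]
t=3: [86, 86, 86, 86, 86, 86]
t=4: [92, 92, 92, 92, 92, 92]
t=5: [88, 88, 88, 88, 88, 88]
t=6: [91, 91, 91, 91, 91, 91]
t=7: [89, 89, 89, 89, 89, 89]
t=8: [90, 90, 90, 90, 90, 90]
t=9: [90, 90, 90, 90, 90, 90]

Answer: [90, 90, 90, 90, 90, 90]
Key observation: The state at step 8, [90, 90, 90, 90, 90, 90], reappears at step 9: the system is in a cycle of period 1 from step 8 on.  Therefore the state at step 4335 equals the state at step 8 + ((4335 - 8) mod 1) = 8, which is [90, 90, 90, 90, 90, 90].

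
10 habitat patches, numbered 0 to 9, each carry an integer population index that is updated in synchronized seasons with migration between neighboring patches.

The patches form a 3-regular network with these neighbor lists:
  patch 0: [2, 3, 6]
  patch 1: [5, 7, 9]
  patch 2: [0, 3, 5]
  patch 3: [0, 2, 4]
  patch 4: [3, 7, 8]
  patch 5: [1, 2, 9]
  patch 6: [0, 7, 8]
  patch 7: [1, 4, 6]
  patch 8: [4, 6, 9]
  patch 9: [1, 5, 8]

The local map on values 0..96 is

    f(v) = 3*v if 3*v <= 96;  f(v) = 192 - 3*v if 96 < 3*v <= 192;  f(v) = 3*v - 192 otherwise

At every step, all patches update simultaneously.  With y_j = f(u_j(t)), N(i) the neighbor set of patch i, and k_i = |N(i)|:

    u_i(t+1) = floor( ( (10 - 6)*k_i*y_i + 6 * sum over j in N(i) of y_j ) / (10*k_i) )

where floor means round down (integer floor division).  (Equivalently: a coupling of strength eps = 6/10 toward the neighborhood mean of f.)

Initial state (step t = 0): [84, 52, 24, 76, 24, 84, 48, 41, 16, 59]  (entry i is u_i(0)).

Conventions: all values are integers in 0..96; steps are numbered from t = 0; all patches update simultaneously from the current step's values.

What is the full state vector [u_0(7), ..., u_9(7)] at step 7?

Simulating step by step:
t=0: [84, 52, 24, 76, 24, 84, 48, 41, 16, 59]
t=1: [55, 43, 60, 55, 59, 48, 54, 58, 46, 34]
t=2: [24, 56, 25, 21, 25, 52, 31, 28, 48, 69]
t=3: [75, 36, 64, 69, 69, 37, 78, 72, 55, 27]
t=4: [24, 70, 25, 15, 19, 65, 33, 37, 38, 70]
t=5: [71, 27, 54, 58, 63, 23, 83, 66, 64, 27]
t=6: [29, 63, 33, 18, 6, 66, 28, 30, 28, 62]
t=7: [81, 21, 66, 61, 52, 22, 85, 57, 55, 21]

Answer: [81, 21, 66, 61, 52, 22, 85, 57, 55, 21]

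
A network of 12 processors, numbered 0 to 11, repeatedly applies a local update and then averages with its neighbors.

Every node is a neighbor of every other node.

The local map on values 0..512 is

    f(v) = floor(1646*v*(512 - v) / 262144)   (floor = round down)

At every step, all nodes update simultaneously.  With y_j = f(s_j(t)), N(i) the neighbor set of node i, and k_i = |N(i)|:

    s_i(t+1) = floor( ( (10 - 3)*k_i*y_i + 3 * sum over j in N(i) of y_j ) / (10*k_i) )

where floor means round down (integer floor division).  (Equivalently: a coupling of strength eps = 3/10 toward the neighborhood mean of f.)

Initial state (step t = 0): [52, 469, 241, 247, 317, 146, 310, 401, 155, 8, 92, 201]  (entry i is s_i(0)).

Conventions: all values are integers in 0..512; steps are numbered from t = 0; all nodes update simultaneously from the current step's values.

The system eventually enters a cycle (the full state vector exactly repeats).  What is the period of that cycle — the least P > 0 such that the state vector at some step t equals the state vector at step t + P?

Simulating step by step:
t=0: [52, 469, 241, 247, 317, 146, 310, 401, 155, 8, 92, 201]
t=1: [196, 180, 371, 371, 356, 320, 359, 283, 328, 112, 258, 359]
t=2: [378, 369, 338, 338, 351, 376, 349, 390, 372, 306, 394, 349]
t=3: [325, 334, 359, 359, 349, 327, 351, 311, 331, 377, 307, 351]
t=4: [375, 370, 350, 350, 359, 374, 357, 382, 372, 333, 384, 357]
t=5: [326, 331, 349, 349, 341, 328, 343, 319, 330, 361, 317, 343]
t=6: [376, 373, 361, 361, 367, 375, 365, 380, 374, 350, 381, 365]
t=7: [324, 326, 338, 338, 332, 324, 334, 319, 326, 347, 318, 334]
t=8: [380, 378, 371, 371, 375, 380, 374, 382, 378, 364, 383, 374]
t=9: [316, 318, 325, 325, 321, 316, 322, 314, 318, 332, 313, 322]
t=10: [387, 386, 382, 382, 384, 387, 384, 388, 386, 378, 389, 384]
t=11: [304, 305, 309, 309, 307, 304, 307, 303, 305, 314, 302, 307]
t=12: [396, 395, 393, 393, 395, 396, 395, 396, 395, 391, 397, 395]
t=13: [288, 290, 292, 292, 290, 288, 290, 288, 290, 294, 287, 290]
t=14: [404, 404, 403, 403, 404, 404, 404, 404, 404, 402, 404, 404]
t=15: [273, 273, 274, 274, 273, 273, 273, 273, 273, 275, 273, 273]
t=16: [409, 409, 409, 409, 409, 409, 409, 409, 409, 409, 409, 409]
t=17: [264, 264, 264, 264, 264, 264, 264, 264, 264, 264, 264, 264]
t=18: [411, 411, 411, 411, 411, 411, 411, 411, 411, 411, 411, 411]
t=19: [260, 260, 260, 260, 260, 260, 260, 260, 260, 260, 260, 260]
t=20: [411, 411, 411, 411, 411, 411, 411, 411, 411, 411, 411, 411]

Answer: 2
Key observation: The state at step 18, [411, 411, 411, 411, 411, 411, 411, 411, 411, 411, 411, 411], reappears at step 20 — and no state repeats earlier — so the cycle the system enters has period 2.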